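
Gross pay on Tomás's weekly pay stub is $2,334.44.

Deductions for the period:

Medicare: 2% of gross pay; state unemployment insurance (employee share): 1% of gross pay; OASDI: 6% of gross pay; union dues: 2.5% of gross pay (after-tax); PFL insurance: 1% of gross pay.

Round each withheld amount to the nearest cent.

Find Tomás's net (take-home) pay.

$2,042.64

Medicare: $2,334.44 × 0.02 = $46.69
State unemployment insurance (employee share): $2,334.44 × 0.01 = $23.34
OASDI: $2,334.44 × 0.06 = $140.07
PFL insurance: $2,334.44 × 0.01 = $23.34
Union dues: $2,334.44 × 0.025 = $58.36
Total deductions = $46.69 + $23.34 + $140.07 + $23.34 + $58.36 = $291.80
Net pay = $2,334.44 − $291.80 = $2,042.64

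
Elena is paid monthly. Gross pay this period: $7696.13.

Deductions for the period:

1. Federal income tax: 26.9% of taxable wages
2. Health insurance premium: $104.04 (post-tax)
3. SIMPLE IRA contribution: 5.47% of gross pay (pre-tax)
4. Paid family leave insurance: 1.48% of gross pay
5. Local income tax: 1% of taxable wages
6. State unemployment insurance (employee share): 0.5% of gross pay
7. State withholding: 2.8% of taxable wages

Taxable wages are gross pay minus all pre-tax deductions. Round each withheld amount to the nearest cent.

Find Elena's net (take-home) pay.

$4785.26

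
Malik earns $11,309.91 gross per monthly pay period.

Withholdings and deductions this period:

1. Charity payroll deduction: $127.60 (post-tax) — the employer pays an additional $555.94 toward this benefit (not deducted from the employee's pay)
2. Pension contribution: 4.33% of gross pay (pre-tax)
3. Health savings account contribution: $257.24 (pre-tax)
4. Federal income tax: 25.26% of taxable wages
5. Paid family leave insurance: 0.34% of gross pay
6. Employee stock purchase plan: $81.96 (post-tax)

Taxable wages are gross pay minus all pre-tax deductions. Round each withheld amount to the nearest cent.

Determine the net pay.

$7,646.74

Health savings account contribution: $257.24
Pension contribution: $11,309.91 × 0.0433 = $489.72
Pre-tax total = $257.24 + $489.72 = $746.96
Taxable wages = $11,309.91 − $746.96 = $10,562.95
Federal income tax: $10,562.95 × 0.2526 = $2,668.20
Paid family leave insurance: $11,309.91 × 0.0034 = $38.45
Employee stock purchase plan: $81.96
Charity payroll deduction: $127.60
(Employer's $555.94 toward charity payroll deduction is not withheld from the employee.)
Total deductions = $257.24 + $489.72 + $2,668.20 + $38.45 + $81.96 + $127.60 = $3,663.17
Net pay = $11,309.91 − $3,663.17 = $7,646.74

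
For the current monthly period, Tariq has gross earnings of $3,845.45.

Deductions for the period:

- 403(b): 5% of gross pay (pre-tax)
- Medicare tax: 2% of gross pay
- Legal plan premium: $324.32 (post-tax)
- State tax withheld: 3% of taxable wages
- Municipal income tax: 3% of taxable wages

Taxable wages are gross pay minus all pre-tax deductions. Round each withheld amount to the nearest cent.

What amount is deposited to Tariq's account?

403(b): $3,845.45 × 0.05 = $192.27
Taxable wages = $3,845.45 − $192.27 = $3,653.18
Municipal income tax: $3,653.18 × 0.03 = $109.60
State tax withheld: $3,653.18 × 0.03 = $109.60
Medicare tax: $3,845.45 × 0.02 = $76.91
Legal plan premium: $324.32
Total deductions = $192.27 + $109.60 + $109.60 + $76.91 + $324.32 = $812.70
Net pay = $3,845.45 − $812.70 = $3,032.75

$3,032.75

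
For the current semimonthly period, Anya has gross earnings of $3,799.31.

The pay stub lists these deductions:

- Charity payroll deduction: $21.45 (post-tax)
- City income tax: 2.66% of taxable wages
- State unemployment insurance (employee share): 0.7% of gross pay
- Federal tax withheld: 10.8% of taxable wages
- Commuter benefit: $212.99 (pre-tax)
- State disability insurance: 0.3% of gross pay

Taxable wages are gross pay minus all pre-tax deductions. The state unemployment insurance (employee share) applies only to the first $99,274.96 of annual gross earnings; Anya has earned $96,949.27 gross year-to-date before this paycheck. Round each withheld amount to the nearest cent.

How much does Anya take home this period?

$3,054.47

Commuter benefit: $212.99
Taxable wages = $3,799.31 − $212.99 = $3,586.32
City income tax: $3,586.32 × 0.0266 = $95.40
Federal tax withheld: $3,586.32 × 0.108 = $387.32
State unemployment insurance (employee share): only $99,274.96 − $96,949.27 = $2,325.69 of this check is subject → $2,325.69 × 0.007 = $16.28
State disability insurance: $3,799.31 × 0.003 = $11.40
Charity payroll deduction: $21.45
Total deductions = $212.99 + $95.40 + $387.32 + $16.28 + $11.40 + $21.45 = $744.84
Net pay = $3,799.31 − $744.84 = $3,054.47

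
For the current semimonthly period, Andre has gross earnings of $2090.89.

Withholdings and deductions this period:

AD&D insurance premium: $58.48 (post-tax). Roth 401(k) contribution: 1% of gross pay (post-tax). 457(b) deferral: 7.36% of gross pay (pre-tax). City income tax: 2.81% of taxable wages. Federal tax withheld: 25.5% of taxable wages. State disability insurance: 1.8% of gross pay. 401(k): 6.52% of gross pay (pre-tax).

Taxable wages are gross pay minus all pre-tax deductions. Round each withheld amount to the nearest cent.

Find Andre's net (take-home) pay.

457(b) deferral: $2090.89 × 0.0736 = $153.89
401(k): $2090.89 × 0.0652 = $136.33
Pre-tax total = $153.89 + $136.33 = $290.22
Taxable wages = $2090.89 − $290.22 = $1800.67
City income tax: $1800.67 × 0.0281 = $50.60
Federal tax withheld: $1800.67 × 0.255 = $459.17
State disability insurance: $2090.89 × 0.018 = $37.64
Roth 401(k) contribution: $2090.89 × 0.01 = $20.91
AD&D insurance premium: $58.48
Total deductions = $153.89 + $136.33 + $50.60 + $459.17 + $37.64 + $20.91 + $58.48 = $917.02
Net pay = $2090.89 − $917.02 = $1173.87

$1173.87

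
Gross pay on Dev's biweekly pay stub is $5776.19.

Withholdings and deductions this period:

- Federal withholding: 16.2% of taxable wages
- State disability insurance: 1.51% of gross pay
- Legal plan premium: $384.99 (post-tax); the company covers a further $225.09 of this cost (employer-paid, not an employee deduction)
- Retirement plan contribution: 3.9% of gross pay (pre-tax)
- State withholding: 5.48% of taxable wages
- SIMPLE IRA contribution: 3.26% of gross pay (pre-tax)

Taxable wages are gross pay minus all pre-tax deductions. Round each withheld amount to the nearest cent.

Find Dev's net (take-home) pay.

$3727.80

SIMPLE IRA contribution: $5776.19 × 0.0326 = $188.30
Retirement plan contribution: $5776.19 × 0.039 = $225.27
Pre-tax total = $188.30 + $225.27 = $413.57
Taxable wages = $5776.19 − $413.57 = $5362.62
Federal withholding: $5362.62 × 0.162 = $868.74
State withholding: $5362.62 × 0.0548 = $293.87
State disability insurance: $5776.19 × 0.0151 = $87.22
Legal plan premium: $384.99
(Employer's $225.09 toward legal plan premium is not withheld from the employee.)
Total deductions = $188.30 + $225.27 + $868.74 + $293.87 + $87.22 + $384.99 = $2048.39
Net pay = $5776.19 − $2048.39 = $3727.80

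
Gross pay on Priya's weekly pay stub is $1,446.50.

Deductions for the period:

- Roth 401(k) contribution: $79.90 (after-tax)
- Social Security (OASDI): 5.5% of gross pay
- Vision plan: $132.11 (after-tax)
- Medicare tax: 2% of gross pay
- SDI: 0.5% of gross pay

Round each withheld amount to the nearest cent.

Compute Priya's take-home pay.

$1,118.77

Social Security (OASDI): $1,446.50 × 0.055 = $79.56
SDI: $1,446.50 × 0.005 = $7.23
Medicare tax: $1,446.50 × 0.02 = $28.93
Roth 401(k) contribution: $79.90
Vision plan: $132.11
Total deductions = $79.56 + $7.23 + $28.93 + $79.90 + $132.11 = $327.73
Net pay = $1,446.50 − $327.73 = $1,118.77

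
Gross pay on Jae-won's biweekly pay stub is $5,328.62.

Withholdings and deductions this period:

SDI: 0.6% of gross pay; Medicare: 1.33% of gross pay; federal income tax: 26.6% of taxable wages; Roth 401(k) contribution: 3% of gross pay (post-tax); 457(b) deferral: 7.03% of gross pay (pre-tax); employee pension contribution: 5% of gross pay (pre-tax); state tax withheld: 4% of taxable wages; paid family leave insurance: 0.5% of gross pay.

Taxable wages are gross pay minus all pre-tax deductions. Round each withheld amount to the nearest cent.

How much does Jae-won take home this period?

$2,963.85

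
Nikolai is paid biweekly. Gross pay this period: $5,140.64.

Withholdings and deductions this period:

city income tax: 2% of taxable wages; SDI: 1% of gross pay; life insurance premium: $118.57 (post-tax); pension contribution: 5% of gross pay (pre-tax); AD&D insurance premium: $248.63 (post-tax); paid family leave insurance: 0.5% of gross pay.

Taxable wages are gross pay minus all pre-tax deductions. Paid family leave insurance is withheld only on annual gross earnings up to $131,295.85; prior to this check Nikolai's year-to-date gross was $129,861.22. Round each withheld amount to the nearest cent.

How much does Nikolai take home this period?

$4,360.16

Pension contribution: $5,140.64 × 0.05 = $257.03
Taxable wages = $5,140.64 − $257.03 = $4,883.61
City income tax: $4,883.61 × 0.02 = $97.67
Paid family leave insurance: only $131,295.85 − $129,861.22 = $1,434.63 of this check is subject → $1,434.63 × 0.005 = $7.17
SDI: $5,140.64 × 0.01 = $51.41
Life insurance premium: $118.57
AD&D insurance premium: $248.63
Total deductions = $257.03 + $97.67 + $7.17 + $51.41 + $118.57 + $248.63 = $780.48
Net pay = $5,140.64 − $780.48 = $4,360.16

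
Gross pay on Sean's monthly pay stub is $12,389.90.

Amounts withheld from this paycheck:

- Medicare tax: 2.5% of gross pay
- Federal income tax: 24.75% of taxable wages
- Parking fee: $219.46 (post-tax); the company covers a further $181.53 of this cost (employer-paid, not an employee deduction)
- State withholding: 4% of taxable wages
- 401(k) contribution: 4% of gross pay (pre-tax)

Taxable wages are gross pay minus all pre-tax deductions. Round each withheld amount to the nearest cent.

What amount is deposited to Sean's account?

$7,945.48

401(k) contribution: $12,389.90 × 0.04 = $495.60
Taxable wages = $12,389.90 − $495.60 = $11,894.30
Federal income tax: $11,894.30 × 0.2475 = $2,943.84
State withholding: $11,894.30 × 0.04 = $475.77
Medicare tax: $12,389.90 × 0.025 = $309.75
Parking fee: $219.46
(Employer's $181.53 toward parking fee is not withheld from the employee.)
Total deductions = $495.60 + $2,943.84 + $475.77 + $309.75 + $219.46 = $4,444.42
Net pay = $12,389.90 − $4,444.42 = $7,945.48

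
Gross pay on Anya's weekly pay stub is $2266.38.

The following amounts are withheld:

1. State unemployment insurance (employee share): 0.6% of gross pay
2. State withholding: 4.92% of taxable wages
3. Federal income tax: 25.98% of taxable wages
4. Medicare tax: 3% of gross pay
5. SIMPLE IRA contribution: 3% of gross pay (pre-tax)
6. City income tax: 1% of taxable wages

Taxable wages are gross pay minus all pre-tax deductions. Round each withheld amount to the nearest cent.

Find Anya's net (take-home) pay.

SIMPLE IRA contribution: $2266.38 × 0.03 = $67.99
Taxable wages = $2266.38 − $67.99 = $2198.39
Federal income tax: $2198.39 × 0.2598 = $571.14
City income tax: $2198.39 × 0.01 = $21.98
State withholding: $2198.39 × 0.0492 = $108.16
Medicare tax: $2266.38 × 0.03 = $67.99
State unemployment insurance (employee share): $2266.38 × 0.006 = $13.60
Total deductions = $67.99 + $571.14 + $21.98 + $108.16 + $67.99 + $13.60 = $850.86
Net pay = $2266.38 − $850.86 = $1415.52

$1415.52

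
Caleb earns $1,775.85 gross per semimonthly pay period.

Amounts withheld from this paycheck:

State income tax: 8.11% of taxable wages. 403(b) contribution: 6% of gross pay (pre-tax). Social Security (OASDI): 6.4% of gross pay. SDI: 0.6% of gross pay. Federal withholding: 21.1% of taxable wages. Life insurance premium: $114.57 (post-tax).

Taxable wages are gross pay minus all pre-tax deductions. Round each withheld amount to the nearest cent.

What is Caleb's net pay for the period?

$942.82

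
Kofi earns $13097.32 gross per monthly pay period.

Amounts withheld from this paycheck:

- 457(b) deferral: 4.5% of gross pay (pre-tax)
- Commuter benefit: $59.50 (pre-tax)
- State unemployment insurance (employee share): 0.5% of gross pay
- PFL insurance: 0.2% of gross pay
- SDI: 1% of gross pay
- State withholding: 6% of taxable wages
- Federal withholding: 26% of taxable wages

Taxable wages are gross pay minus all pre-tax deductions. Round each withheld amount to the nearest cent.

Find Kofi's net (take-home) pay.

$8242.29

Commuter benefit: $59.50
457(b) deferral: $13097.32 × 0.045 = $589.38
Pre-tax total = $59.50 + $589.38 = $648.88
Taxable wages = $13097.32 − $648.88 = $12448.44
Federal withholding: $12448.44 × 0.26 = $3236.59
State withholding: $12448.44 × 0.06 = $746.91
SDI: $13097.32 × 0.01 = $130.97
State unemployment insurance (employee share): $13097.32 × 0.005 = $65.49
PFL insurance: $13097.32 × 0.002 = $26.19
Total deductions = $59.50 + $589.38 + $3236.59 + $746.91 + $130.97 + $65.49 + $26.19 = $4855.03
Net pay = $13097.32 − $4855.03 = $8242.29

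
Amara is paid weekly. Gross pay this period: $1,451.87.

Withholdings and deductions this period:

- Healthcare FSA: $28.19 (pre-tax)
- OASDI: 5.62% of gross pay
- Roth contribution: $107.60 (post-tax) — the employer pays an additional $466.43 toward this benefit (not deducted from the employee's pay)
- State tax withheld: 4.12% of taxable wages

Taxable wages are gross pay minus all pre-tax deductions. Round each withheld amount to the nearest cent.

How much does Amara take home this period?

Healthcare FSA: $28.19
Taxable wages = $1,451.87 − $28.19 = $1,423.68
State tax withheld: $1,423.68 × 0.0412 = $58.66
OASDI: $1,451.87 × 0.0562 = $81.60
Roth contribution: $107.60
(Employer's $466.43 toward Roth contribution is not withheld from the employee.)
Total deductions = $28.19 + $58.66 + $81.60 + $107.60 = $276.05
Net pay = $1,451.87 − $276.05 = $1,175.82

$1,175.82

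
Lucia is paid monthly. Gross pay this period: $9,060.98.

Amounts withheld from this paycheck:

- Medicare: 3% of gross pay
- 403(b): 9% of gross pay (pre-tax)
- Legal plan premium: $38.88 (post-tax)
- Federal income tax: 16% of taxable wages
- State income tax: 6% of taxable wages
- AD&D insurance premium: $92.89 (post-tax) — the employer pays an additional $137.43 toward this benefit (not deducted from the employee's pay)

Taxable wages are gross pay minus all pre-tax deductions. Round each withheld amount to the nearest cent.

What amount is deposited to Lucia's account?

$6,027.88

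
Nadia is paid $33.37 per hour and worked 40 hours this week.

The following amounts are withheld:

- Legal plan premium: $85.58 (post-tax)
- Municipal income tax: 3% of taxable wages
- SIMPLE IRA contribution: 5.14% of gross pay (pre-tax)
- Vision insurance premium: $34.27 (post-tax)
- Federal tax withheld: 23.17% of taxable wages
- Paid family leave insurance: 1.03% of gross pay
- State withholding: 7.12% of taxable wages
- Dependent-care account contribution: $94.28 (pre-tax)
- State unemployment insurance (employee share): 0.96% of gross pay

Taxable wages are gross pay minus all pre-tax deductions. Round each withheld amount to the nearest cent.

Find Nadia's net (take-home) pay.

$635.37

Gross pay: 40 × $33.37 = $1,334.80
Dependent-care account contribution: $94.28
SIMPLE IRA contribution: $1,334.80 × 0.0514 = $68.61
Pre-tax total = $94.28 + $68.61 = $162.89
Taxable wages = $1,334.80 − $162.89 = $1,171.91
Federal tax withheld: $1,171.91 × 0.2317 = $271.53
Municipal income tax: $1,171.91 × 0.03 = $35.16
State withholding: $1,171.91 × 0.0712 = $83.44
Paid family leave insurance: $1,334.80 × 0.0103 = $13.75
State unemployment insurance (employee share): $1,334.80 × 0.0096 = $12.81
Legal plan premium: $85.58
Vision insurance premium: $34.27
Total deductions = $94.28 + $68.61 + $271.53 + $35.16 + $83.44 + $13.75 + $12.81 + $85.58 + $34.27 = $699.43
Net pay = $1,334.80 − $699.43 = $635.37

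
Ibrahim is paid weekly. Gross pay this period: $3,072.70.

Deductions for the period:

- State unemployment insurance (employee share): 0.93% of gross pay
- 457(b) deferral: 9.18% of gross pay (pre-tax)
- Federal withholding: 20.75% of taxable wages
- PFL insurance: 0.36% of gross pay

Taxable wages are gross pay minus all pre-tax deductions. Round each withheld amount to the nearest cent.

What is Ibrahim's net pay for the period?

457(b) deferral: $3,072.70 × 0.0918 = $282.07
Taxable wages = $3,072.70 − $282.07 = $2,790.63
Federal withholding: $2,790.63 × 0.2075 = $579.06
PFL insurance: $3,072.70 × 0.0036 = $11.06
State unemployment insurance (employee share): $3,072.70 × 0.0093 = $28.58
Total deductions = $282.07 + $579.06 + $11.06 + $28.58 = $900.77
Net pay = $3,072.70 − $900.77 = $2,171.93

$2,171.93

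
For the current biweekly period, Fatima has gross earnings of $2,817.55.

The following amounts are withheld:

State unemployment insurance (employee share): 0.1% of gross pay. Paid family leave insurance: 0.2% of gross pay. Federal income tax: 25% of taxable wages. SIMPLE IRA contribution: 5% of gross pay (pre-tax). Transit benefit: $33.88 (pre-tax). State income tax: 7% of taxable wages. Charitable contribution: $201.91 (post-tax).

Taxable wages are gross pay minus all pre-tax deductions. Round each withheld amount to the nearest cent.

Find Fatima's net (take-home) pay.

$1,586.72

Transit benefit: $33.88
SIMPLE IRA contribution: $2,817.55 × 0.05 = $140.88
Pre-tax total = $33.88 + $140.88 = $174.76
Taxable wages = $2,817.55 − $174.76 = $2,642.79
Federal income tax: $2,642.79 × 0.25 = $660.70
State income tax: $2,642.79 × 0.07 = $185.00
State unemployment insurance (employee share): $2,817.55 × 0.001 = $2.82
Paid family leave insurance: $2,817.55 × 0.002 = $5.64
Charitable contribution: $201.91
Total deductions = $33.88 + $140.88 + $660.70 + $185.00 + $2.82 + $5.64 + $201.91 = $1,230.83
Net pay = $2,817.55 − $1,230.83 = $1,586.72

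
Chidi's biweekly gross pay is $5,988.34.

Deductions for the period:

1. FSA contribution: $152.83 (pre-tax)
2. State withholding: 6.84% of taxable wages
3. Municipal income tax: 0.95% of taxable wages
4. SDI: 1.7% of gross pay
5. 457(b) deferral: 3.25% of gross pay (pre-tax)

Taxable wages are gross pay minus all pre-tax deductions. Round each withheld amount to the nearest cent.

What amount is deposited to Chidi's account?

$5,099.66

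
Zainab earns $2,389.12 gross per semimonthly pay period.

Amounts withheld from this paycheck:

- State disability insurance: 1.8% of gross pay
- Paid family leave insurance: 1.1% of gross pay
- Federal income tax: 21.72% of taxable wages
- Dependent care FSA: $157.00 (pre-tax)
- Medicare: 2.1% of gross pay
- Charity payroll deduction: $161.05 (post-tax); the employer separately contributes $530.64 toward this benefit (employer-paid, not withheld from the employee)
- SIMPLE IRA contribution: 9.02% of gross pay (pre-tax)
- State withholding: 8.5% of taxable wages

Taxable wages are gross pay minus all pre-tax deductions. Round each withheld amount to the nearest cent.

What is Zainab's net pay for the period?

$1,126.70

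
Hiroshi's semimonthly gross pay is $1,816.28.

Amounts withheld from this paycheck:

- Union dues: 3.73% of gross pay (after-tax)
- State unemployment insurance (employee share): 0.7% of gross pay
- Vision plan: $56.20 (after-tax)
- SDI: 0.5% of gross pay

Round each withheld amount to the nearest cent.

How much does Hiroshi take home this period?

$1,670.54

SDI: $1,816.28 × 0.005 = $9.08
State unemployment insurance (employee share): $1,816.28 × 0.007 = $12.71
Vision plan: $56.20
Union dues: $1,816.28 × 0.0373 = $67.75
Total deductions = $9.08 + $12.71 + $56.20 + $67.75 = $145.74
Net pay = $1,816.28 − $145.74 = $1,670.54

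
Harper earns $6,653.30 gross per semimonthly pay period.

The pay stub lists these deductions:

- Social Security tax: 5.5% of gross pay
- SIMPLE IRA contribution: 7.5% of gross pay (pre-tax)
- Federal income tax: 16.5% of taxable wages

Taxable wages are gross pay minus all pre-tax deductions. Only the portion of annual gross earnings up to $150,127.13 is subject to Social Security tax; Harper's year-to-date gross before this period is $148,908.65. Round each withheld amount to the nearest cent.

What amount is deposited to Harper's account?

$5,071.82

SIMPLE IRA contribution: $6,653.30 × 0.075 = $499.00
Taxable wages = $6,653.30 − $499.00 = $6,154.30
Federal income tax: $6,154.30 × 0.165 = $1,015.46
Social Security tax: only $150,127.13 − $148,908.65 = $1,218.48 of this check is subject → $1,218.48 × 0.055 = $67.02
Total deductions = $499.00 + $1,015.46 + $67.02 = $1,581.48
Net pay = $6,653.30 − $1,581.48 = $5,071.82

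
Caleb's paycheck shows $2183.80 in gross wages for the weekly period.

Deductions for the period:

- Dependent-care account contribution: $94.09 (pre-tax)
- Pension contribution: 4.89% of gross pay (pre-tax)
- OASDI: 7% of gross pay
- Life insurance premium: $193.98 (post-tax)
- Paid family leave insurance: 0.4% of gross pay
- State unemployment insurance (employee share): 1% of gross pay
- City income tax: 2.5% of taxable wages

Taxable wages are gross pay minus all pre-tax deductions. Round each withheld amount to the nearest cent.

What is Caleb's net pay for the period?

Pension contribution: $2183.80 × 0.0489 = $106.79
Dependent-care account contribution: $94.09
Pre-tax total = $106.79 + $94.09 = $200.88
Taxable wages = $2183.80 − $200.88 = $1982.92
City income tax: $1982.92 × 0.025 = $49.57
Paid family leave insurance: $2183.80 × 0.004 = $8.74
State unemployment insurance (employee share): $2183.80 × 0.01 = $21.84
OASDI: $2183.80 × 0.07 = $152.87
Life insurance premium: $193.98
Total deductions = $106.79 + $94.09 + $49.57 + $8.74 + $21.84 + $152.87 + $193.98 = $627.88
Net pay = $2183.80 − $627.88 = $1555.92

$1555.92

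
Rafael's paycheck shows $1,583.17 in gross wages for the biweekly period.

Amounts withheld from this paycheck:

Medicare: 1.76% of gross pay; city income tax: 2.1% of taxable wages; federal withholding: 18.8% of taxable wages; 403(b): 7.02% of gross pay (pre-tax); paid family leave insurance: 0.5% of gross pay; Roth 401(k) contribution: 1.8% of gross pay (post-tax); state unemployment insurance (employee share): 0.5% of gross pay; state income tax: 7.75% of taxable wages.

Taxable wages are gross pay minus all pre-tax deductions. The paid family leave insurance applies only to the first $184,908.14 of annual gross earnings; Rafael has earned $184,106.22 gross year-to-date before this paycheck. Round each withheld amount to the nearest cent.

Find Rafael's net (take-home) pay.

$982.01

403(b): $1,583.17 × 0.0702 = $111.14
Taxable wages = $1,583.17 − $111.14 = $1,472.03
City income tax: $1,472.03 × 0.021 = $30.91
Federal withholding: $1,472.03 × 0.188 = $276.74
State income tax: $1,472.03 × 0.0775 = $114.08
Paid family leave insurance: only $184,908.14 − $184,106.22 = $801.92 of this check is subject → $801.92 × 0.005 = $4.01
State unemployment insurance (employee share): $1,583.17 × 0.005 = $7.92
Medicare: $1,583.17 × 0.0176 = $27.86
Roth 401(k) contribution: $1,583.17 × 0.018 = $28.50
Total deductions = $111.14 + $30.91 + $276.74 + $114.08 + $4.01 + $7.92 + $27.86 + $28.50 = $601.16
Net pay = $1,583.17 − $601.16 = $982.01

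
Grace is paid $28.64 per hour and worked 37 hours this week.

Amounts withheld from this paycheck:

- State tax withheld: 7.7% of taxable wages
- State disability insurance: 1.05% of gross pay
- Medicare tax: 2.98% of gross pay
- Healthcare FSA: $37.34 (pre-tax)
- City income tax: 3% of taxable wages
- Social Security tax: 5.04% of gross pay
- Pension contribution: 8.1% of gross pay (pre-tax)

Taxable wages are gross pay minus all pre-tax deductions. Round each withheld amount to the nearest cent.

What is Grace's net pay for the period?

$740.18

Gross pay: 37 × $28.64 = $1,059.68
Pension contribution: $1,059.68 × 0.081 = $85.83
Healthcare FSA: $37.34
Pre-tax total = $85.83 + $37.34 = $123.17
Taxable wages = $1,059.68 − $123.17 = $936.51
State tax withheld: $936.51 × 0.077 = $72.11
City income tax: $936.51 × 0.03 = $28.10
State disability insurance: $1,059.68 × 0.0105 = $11.13
Medicare tax: $1,059.68 × 0.0298 = $31.58
Social Security tax: $1,059.68 × 0.0504 = $53.41
Total deductions = $85.83 + $37.34 + $72.11 + $28.10 + $11.13 + $31.58 + $53.41 = $319.50
Net pay = $1,059.68 − $319.50 = $740.18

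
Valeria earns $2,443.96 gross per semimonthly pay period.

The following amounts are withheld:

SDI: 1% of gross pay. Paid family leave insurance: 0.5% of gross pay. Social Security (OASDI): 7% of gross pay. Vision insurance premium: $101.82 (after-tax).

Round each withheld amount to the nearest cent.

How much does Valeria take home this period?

$2,134.40

Paid family leave insurance: $2,443.96 × 0.005 = $12.22
Social Security (OASDI): $2,443.96 × 0.07 = $171.08
SDI: $2,443.96 × 0.01 = $24.44
Vision insurance premium: $101.82
Total deductions = $12.22 + $171.08 + $24.44 + $101.82 = $309.56
Net pay = $2,443.96 − $309.56 = $2,134.40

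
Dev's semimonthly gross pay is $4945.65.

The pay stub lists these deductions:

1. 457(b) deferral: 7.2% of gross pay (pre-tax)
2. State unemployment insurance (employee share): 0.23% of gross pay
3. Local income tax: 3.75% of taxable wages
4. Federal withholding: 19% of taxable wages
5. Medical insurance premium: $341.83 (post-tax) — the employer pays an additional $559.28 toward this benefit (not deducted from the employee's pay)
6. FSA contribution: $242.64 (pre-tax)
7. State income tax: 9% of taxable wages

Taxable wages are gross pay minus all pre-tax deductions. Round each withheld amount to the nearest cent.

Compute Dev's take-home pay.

FSA contribution: $242.64
457(b) deferral: $4945.65 × 0.072 = $356.09
Pre-tax total = $242.64 + $356.09 = $598.73
Taxable wages = $4945.65 − $598.73 = $4346.92
Local income tax: $4346.92 × 0.0375 = $163.01
Federal withholding: $4346.92 × 0.19 = $825.91
State income tax: $4346.92 × 0.09 = $391.22
State unemployment insurance (employee share): $4945.65 × 0.0023 = $11.37
Medical insurance premium: $341.83
(Employer's $559.28 toward medical insurance premium is not withheld from the employee.)
Total deductions = $242.64 + $356.09 + $163.01 + $825.91 + $391.22 + $11.37 + $341.83 = $2332.07
Net pay = $4945.65 − $2332.07 = $2613.58

$2613.58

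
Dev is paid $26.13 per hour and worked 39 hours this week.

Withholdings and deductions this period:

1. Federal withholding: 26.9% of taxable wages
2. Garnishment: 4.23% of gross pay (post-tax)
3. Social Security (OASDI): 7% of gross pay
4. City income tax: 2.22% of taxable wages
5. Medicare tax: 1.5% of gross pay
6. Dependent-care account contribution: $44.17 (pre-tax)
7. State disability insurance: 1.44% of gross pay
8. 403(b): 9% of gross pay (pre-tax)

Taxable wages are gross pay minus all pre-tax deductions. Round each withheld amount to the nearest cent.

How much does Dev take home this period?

$481.59

Gross pay: 39 × $26.13 = $1,019.07
403(b): $1,019.07 × 0.09 = $91.72
Dependent-care account contribution: $44.17
Pre-tax total = $91.72 + $44.17 = $135.89
Taxable wages = $1,019.07 − $135.89 = $883.18
City income tax: $883.18 × 0.0222 = $19.61
Federal withholding: $883.18 × 0.269 = $237.58
State disability insurance: $1,019.07 × 0.0144 = $14.67
Social Security (OASDI): $1,019.07 × 0.07 = $71.33
Medicare tax: $1,019.07 × 0.015 = $15.29
Garnishment: $1,019.07 × 0.0423 = $43.11
Total deductions = $91.72 + $44.17 + $19.61 + $237.58 + $14.67 + $71.33 + $15.29 + $43.11 = $537.48
Net pay = $1,019.07 − $537.48 = $481.59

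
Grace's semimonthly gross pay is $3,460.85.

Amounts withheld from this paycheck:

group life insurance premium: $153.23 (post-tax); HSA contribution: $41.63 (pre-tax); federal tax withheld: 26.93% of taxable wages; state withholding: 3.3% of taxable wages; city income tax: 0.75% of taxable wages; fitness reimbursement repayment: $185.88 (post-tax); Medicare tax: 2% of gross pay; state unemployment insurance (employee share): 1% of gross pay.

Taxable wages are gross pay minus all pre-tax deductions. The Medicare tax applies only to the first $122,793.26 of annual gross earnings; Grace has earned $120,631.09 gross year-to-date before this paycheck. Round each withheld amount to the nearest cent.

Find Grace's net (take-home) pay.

HSA contribution: $41.63
Taxable wages = $3,460.85 − $41.63 = $3,419.22
Federal tax withheld: $3,419.22 × 0.2693 = $920.80
State withholding: $3,419.22 × 0.033 = $112.83
City income tax: $3,419.22 × 0.0075 = $25.64
State unemployment insurance (employee share): $3,460.85 × 0.01 = $34.61
Medicare tax: only $122,793.26 − $120,631.09 = $2,162.17 of this check is subject → $2,162.17 × 0.02 = $43.24
Fitness reimbursement repayment: $185.88
Group life insurance premium: $153.23
Total deductions = $41.63 + $920.80 + $112.83 + $25.64 + $34.61 + $43.24 + $185.88 + $153.23 = $1,517.86
Net pay = $3,460.85 − $1,517.86 = $1,942.99

$1,942.99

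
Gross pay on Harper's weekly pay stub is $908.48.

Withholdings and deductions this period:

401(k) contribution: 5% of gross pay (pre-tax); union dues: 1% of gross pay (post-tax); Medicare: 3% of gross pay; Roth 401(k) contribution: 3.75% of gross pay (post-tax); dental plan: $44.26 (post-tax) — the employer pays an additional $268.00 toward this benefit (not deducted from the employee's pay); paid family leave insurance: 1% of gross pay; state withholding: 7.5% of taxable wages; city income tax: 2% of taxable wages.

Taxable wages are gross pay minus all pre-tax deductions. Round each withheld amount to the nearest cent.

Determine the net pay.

$657.33

401(k) contribution: $908.48 × 0.05 = $45.42
Taxable wages = $908.48 − $45.42 = $863.06
City income tax: $863.06 × 0.02 = $17.26
State withholding: $863.06 × 0.075 = $64.73
Paid family leave insurance: $908.48 × 0.01 = $9.08
Medicare: $908.48 × 0.03 = $27.25
Union dues: $908.48 × 0.01 = $9.08
Dental plan: $44.26
Roth 401(k) contribution: $908.48 × 0.0375 = $34.07
(Employer's $268.00 toward dental plan is not withheld from the employee.)
Total deductions = $45.42 + $17.26 + $64.73 + $9.08 + $27.25 + $9.08 + $44.26 + $34.07 = $251.15
Net pay = $908.48 − $251.15 = $657.33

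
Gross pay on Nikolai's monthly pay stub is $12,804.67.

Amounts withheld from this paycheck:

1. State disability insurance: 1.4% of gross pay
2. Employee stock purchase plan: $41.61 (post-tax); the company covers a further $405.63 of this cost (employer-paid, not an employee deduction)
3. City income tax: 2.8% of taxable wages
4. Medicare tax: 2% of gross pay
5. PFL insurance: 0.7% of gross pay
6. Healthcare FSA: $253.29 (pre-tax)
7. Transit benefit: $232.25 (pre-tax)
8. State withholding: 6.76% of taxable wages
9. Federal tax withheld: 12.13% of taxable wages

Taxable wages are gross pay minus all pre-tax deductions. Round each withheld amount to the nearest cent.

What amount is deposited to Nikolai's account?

Transit benefit: $232.25
Healthcare FSA: $253.29
Pre-tax total = $232.25 + $253.29 = $485.54
Taxable wages = $12,804.67 − $485.54 = $12,319.13
State withholding: $12,319.13 × 0.0676 = $832.77
City income tax: $12,319.13 × 0.028 = $344.94
Federal tax withheld: $12,319.13 × 0.1213 = $1,494.31
Medicare tax: $12,804.67 × 0.02 = $256.09
PFL insurance: $12,804.67 × 0.007 = $89.63
State disability insurance: $12,804.67 × 0.014 = $179.27
Employee stock purchase plan: $41.61
(Employer's $405.63 toward employee stock purchase plan is not withheld from the employee.)
Total deductions = $232.25 + $253.29 + $832.77 + $344.94 + $1,494.31 + $256.09 + $89.63 + $179.27 + $41.61 = $3,724.16
Net pay = $12,804.67 − $3,724.16 = $9,080.51

$9,080.51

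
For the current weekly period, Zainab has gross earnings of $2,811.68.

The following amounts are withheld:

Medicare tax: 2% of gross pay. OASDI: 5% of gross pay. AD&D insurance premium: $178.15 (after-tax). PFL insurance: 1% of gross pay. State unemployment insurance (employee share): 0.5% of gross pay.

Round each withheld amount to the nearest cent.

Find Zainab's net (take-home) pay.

$2,394.54

OASDI: $2,811.68 × 0.05 = $140.58
Medicare tax: $2,811.68 × 0.02 = $56.23
State unemployment insurance (employee share): $2,811.68 × 0.005 = $14.06
PFL insurance: $2,811.68 × 0.01 = $28.12
AD&D insurance premium: $178.15
Total deductions = $140.58 + $56.23 + $14.06 + $28.12 + $178.15 = $417.14
Net pay = $2,811.68 − $417.14 = $2,394.54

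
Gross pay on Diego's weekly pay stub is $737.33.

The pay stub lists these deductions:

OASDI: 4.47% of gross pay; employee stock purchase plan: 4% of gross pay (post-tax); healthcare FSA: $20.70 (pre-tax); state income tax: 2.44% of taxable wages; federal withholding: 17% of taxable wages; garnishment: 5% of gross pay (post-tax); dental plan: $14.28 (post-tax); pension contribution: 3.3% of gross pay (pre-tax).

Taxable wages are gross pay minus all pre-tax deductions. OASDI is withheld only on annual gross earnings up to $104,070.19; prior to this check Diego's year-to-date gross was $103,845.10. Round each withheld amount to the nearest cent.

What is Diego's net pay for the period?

Pension contribution: $737.33 × 0.033 = $24.33
Healthcare FSA: $20.70
Pre-tax total = $24.33 + $20.70 = $45.03
Taxable wages = $737.33 − $45.03 = $692.30
State income tax: $692.30 × 0.0244 = $16.89
Federal withholding: $692.30 × 0.17 = $117.69
OASDI: only $104,070.19 − $103,845.10 = $225.09 of this check is subject → $225.09 × 0.0447 = $10.06
Dental plan: $14.28
Garnishment: $737.33 × 0.05 = $36.87
Employee stock purchase plan: $737.33 × 0.04 = $29.49
Total deductions = $24.33 + $20.70 + $16.89 + $117.69 + $10.06 + $14.28 + $36.87 + $29.49 = $270.31
Net pay = $737.33 − $270.31 = $467.02

$467.02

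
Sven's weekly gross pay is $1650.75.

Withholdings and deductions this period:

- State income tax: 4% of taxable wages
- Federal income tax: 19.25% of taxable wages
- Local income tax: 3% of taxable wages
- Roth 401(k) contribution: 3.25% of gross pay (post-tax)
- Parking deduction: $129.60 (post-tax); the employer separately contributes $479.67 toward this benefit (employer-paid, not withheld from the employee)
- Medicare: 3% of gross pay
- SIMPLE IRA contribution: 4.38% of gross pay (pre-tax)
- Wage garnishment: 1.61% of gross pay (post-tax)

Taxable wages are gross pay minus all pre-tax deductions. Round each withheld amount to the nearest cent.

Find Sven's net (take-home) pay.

SIMPLE IRA contribution: $1650.75 × 0.0438 = $72.30
Taxable wages = $1650.75 − $72.30 = $1578.45
Local income tax: $1578.45 × 0.03 = $47.35
State income tax: $1578.45 × 0.04 = $63.14
Federal income tax: $1578.45 × 0.1925 = $303.85
Medicare: $1650.75 × 0.03 = $49.52
Roth 401(k) contribution: $1650.75 × 0.0325 = $53.65
Parking deduction: $129.60
Wage garnishment: $1650.75 × 0.0161 = $26.58
(Employer's $479.67 toward parking deduction is not withheld from the employee.)
Total deductions = $72.30 + $47.35 + $63.14 + $303.85 + $49.52 + $53.65 + $129.60 + $26.58 = $745.99
Net pay = $1650.75 − $745.99 = $904.76

$904.76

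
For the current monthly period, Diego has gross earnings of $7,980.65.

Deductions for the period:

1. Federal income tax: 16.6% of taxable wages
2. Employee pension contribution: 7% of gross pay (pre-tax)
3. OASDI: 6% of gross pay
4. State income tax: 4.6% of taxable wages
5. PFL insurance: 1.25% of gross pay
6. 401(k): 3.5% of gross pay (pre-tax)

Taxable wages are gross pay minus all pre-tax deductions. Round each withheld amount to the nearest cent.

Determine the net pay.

Employee pension contribution: $7,980.65 × 0.07 = $558.65
401(k): $7,980.65 × 0.035 = $279.32
Pre-tax total = $558.65 + $279.32 = $837.97
Taxable wages = $7,980.65 − $837.97 = $7,142.68
Federal income tax: $7,142.68 × 0.166 = $1,185.68
State income tax: $7,142.68 × 0.046 = $328.56
OASDI: $7,980.65 × 0.06 = $478.84
PFL insurance: $7,980.65 × 0.0125 = $99.76
Total deductions = $558.65 + $279.32 + $1,185.68 + $328.56 + $478.84 + $99.76 = $2,930.81
Net pay = $7,980.65 − $2,930.81 = $5,049.84

$5,049.84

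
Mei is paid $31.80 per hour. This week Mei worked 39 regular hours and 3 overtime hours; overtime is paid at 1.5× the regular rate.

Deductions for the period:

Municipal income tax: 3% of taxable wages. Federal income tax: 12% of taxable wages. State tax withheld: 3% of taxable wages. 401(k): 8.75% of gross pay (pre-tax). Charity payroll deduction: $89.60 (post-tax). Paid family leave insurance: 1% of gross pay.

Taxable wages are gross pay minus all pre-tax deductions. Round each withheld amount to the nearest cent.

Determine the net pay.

$931.62

Regular pay: 39 × $31.80 = $1,240.20
Overtime pay: 3 × $31.80 × 1.5 = $143.10
Gross pay = $1,240.20 + $143.10 = $1,383.30
401(k): $1,383.30 × 0.0875 = $121.04
Taxable wages = $1,383.30 − $121.04 = $1,262.26
State tax withheld: $1,262.26 × 0.03 = $37.87
Municipal income tax: $1,262.26 × 0.03 = $37.87
Federal income tax: $1,262.26 × 0.12 = $151.47
Paid family leave insurance: $1,383.30 × 0.01 = $13.83
Charity payroll deduction: $89.60
Total deductions = $121.04 + $37.87 + $37.87 + $151.47 + $13.83 + $89.60 = $451.68
Net pay = $1,383.30 − $451.68 = $931.62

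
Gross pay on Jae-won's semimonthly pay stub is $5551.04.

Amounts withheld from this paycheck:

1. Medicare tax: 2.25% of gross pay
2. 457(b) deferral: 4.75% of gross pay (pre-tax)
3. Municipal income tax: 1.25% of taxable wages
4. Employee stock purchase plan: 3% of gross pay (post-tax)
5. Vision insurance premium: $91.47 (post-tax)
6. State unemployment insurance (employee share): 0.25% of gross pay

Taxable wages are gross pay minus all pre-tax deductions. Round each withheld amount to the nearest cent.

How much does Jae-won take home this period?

457(b) deferral: $5551.04 × 0.0475 = $263.67
Taxable wages = $5551.04 − $263.67 = $5287.37
Municipal income tax: $5287.37 × 0.0125 = $66.09
Medicare tax: $5551.04 × 0.0225 = $124.90
State unemployment insurance (employee share): $5551.04 × 0.0025 = $13.88
Employee stock purchase plan: $5551.04 × 0.03 = $166.53
Vision insurance premium: $91.47
Total deductions = $263.67 + $66.09 + $124.90 + $13.88 + $166.53 + $91.47 = $726.54
Net pay = $5551.04 − $726.54 = $4824.50

$4824.50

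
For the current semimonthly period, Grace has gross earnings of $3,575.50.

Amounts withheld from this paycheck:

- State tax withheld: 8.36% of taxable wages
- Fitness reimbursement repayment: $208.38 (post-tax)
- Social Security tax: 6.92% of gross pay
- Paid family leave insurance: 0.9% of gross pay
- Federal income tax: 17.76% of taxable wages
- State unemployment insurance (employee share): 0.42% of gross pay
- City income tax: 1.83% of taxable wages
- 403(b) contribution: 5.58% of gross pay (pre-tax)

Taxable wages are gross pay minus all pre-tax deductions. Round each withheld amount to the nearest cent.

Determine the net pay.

403(b) contribution: $3,575.50 × 0.0558 = $199.51
Taxable wages = $3,575.50 − $199.51 = $3,375.99
Federal income tax: $3,375.99 × 0.1776 = $599.58
State tax withheld: $3,375.99 × 0.0836 = $282.23
City income tax: $3,375.99 × 0.0183 = $61.78
Social Security tax: $3,575.50 × 0.0692 = $247.42
State unemployment insurance (employee share): $3,575.50 × 0.0042 = $15.02
Paid family leave insurance: $3,575.50 × 0.009 = $32.18
Fitness reimbursement repayment: $208.38
Total deductions = $199.51 + $599.58 + $282.23 + $61.78 + $247.42 + $15.02 + $32.18 + $208.38 = $1,646.10
Net pay = $3,575.50 − $1,646.10 = $1,929.40

$1,929.40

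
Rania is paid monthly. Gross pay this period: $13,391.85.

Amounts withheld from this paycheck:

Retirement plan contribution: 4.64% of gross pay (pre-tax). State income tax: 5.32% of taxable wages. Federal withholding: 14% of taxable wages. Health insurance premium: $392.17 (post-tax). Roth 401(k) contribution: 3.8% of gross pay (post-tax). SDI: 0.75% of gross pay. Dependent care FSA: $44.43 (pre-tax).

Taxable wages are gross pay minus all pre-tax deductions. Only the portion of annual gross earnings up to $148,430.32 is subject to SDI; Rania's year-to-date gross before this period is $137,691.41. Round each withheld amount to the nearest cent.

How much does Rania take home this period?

$9,285.76

Dependent care FSA: $44.43
Retirement plan contribution: $13,391.85 × 0.0464 = $621.38
Pre-tax total = $44.43 + $621.38 = $665.81
Taxable wages = $13,391.85 − $665.81 = $12,726.04
State income tax: $12,726.04 × 0.0532 = $677.03
Federal withholding: $12,726.04 × 0.14 = $1,781.65
SDI: only $148,430.32 − $137,691.41 = $10,738.91 of this check is subject → $10,738.91 × 0.0075 = $80.54
Health insurance premium: $392.17
Roth 401(k) contribution: $13,391.85 × 0.038 = $508.89
Total deductions = $44.43 + $621.38 + $677.03 + $1,781.65 + $80.54 + $392.17 + $508.89 = $4,106.09
Net pay = $13,391.85 − $4,106.09 = $9,285.76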